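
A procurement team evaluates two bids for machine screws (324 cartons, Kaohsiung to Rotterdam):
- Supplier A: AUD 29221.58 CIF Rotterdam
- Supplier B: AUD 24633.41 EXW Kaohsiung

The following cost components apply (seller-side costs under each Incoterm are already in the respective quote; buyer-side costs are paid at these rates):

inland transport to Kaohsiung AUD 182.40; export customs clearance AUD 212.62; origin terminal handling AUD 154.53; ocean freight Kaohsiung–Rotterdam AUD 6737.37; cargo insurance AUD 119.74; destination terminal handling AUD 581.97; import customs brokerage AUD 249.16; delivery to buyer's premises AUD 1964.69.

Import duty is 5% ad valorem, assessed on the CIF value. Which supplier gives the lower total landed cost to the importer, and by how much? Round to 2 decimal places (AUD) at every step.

Supplier A (CIF):
The CIF price already equals the CIF value: 29221.58
Import duty = 29221.58 × 5% = 1461.08
Buyer bears (A): 581.97 + 249.16 + 1964.69 = 2795.82
Landed cost (A) = invoice 29221.58 + 2795.82 + duty 1461.08 = 33478.48
Supplier B (EXW):
CIF value = EXW price + inland to port + export clearance + origin terminal + freight + insurance = 24633.41 + 182.40 + 212.62 + 154.53 + 6737.37 + 119.74 = 32040.07
Import duty = 32040.07 × 5% = 1602.00
Buyer bears (B): 182.40 + 212.62 + 154.53 + 6737.37 + 119.74 + 581.97 + 249.16 + 1964.69 = 10202.48
Landed cost (B) = invoice 24633.41 + 10202.48 + duty 1602.00 = 36437.89
Difference = |33478.48 − 36437.89| = 2959.41

Supplier A is cheaper by AUD 2959.41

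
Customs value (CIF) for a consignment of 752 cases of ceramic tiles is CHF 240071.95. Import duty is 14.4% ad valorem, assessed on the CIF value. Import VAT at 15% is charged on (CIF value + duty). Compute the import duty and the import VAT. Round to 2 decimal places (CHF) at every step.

Import duty = 240071.95 × 14.4% = 34570.36
VAT base = CIF + duty = 240071.95 + 34570.36 = 274642.31
Import VAT = 274642.31 × 15% = 41196.35

Import duty: CHF 34570.36; import VAT: CHF 41196.35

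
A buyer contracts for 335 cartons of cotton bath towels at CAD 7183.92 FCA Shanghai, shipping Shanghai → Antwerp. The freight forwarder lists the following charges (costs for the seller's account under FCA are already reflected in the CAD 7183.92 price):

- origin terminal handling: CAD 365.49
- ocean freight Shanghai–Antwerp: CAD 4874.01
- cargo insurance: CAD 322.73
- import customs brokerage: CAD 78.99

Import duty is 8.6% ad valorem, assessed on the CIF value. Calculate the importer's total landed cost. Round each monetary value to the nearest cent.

FCA: the seller delivers export-cleared goods to the carrier; the buyer bears costs from that point.
CIF value = FCA price + origin terminal + freight + insurance = 7183.92 + 365.49 + 4874.01 + 322.73 = 12746.15
Import duty = 12746.15 × 8.6% = 1096.17
Buyer bears: origin terminal 365.49 + freight 4874.01 + insurance 322.73 + brokerage 78.99 + duty 1096.17 = 6737.39
Landed cost = invoice 7183.92 + 6737.39 = 13921.31

Total landed cost: CAD 13921.31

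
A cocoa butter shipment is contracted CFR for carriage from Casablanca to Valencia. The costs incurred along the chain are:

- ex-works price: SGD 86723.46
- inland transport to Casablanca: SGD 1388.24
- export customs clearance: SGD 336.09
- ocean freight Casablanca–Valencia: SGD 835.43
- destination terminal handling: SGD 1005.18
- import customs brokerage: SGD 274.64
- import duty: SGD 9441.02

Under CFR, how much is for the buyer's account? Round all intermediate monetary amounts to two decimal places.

Buyer's account: SGD 10720.84

CFR: the seller pays costs through ocean freight to the destination port, but not insurance.
Seller's account: goods 86723.46 + inland to port 1388.24 + export clearance 336.09 + freight 835.43 = 89283.22
Buyer's account: destination terminal 1005.18 + brokerage 274.64 + duty 9441.02 = 10720.84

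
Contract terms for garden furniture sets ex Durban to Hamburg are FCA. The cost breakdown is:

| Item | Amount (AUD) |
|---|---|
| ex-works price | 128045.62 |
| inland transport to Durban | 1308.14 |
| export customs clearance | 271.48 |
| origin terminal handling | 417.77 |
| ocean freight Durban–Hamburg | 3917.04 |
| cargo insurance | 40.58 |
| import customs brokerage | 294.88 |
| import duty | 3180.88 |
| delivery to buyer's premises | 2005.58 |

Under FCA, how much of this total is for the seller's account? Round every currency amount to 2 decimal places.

FCA: the seller delivers export-cleared goods to the carrier; the buyer bears costs from that point.
Seller's account: goods 128045.62 + inland to port 1308.14 + export clearance 271.48 = 129625.24
Buyer's account: origin terminal 417.77 + freight 3917.04 + insurance 40.58 + brokerage 294.88 + duty 3180.88 + delivery 2005.58 = 9856.73

Seller's account: AUD 129625.24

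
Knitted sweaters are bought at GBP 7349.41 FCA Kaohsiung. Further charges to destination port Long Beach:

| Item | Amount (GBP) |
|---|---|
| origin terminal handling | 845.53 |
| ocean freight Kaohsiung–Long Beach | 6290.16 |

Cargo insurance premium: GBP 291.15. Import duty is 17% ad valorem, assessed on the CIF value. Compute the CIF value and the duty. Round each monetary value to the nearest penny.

CIF = FCA price + pre-shipment costs + freight + insurance
CIF = 7349.41 + 845.53 + 6290.16 + 291.15 = 14776.25
Import duty = 14776.25 × 17% = 2511.96

CIF value: GBP 14776.25; import duty: GBP 2511.96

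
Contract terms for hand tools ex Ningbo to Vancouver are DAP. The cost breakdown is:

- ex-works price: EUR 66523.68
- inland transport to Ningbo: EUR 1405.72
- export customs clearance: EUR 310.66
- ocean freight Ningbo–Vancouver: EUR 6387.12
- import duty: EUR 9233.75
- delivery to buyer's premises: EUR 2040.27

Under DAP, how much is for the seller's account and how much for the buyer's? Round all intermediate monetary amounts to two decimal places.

Seller: EUR 76667.45; buyer: EUR 9233.75

DAP: the seller bears all costs to the named destination except import duty and clearance.
Seller's account: goods 66523.68 + inland to port 1405.72 + export clearance 310.66 + freight 6387.12 + delivery 2040.27 = 76667.45
Buyer's account: duty 9233.75 = 9233.75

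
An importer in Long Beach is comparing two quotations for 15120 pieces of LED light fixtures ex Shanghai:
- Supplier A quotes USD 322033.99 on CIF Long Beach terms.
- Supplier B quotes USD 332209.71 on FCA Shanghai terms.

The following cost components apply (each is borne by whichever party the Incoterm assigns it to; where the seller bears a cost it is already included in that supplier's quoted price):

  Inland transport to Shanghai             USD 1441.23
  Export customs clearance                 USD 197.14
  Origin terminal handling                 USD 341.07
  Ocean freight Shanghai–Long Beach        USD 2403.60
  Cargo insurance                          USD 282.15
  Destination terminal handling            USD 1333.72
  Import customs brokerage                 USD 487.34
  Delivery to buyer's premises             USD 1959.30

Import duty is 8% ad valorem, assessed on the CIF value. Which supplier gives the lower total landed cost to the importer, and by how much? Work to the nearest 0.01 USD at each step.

Supplier A is cheaper by USD 14258.74

Supplier A (CIF):
The CIF price already equals the CIF value: 322033.99
Import duty = 322033.99 × 8% = 25762.72
Buyer bears (A): 1333.72 + 487.34 + 1959.30 = 3780.36
Landed cost (A) = invoice 322033.99 + 3780.36 + duty 25762.72 = 351577.07
Supplier B (FCA):
CIF value = FCA price + origin terminal + freight + insurance = 332209.71 + 341.07 + 2403.60 + 282.15 = 335236.53
Import duty = 335236.53 × 8% = 26818.92
Buyer bears (B): 341.07 + 2403.60 + 282.15 + 1333.72 + 487.34 + 1959.30 = 6807.18
Landed cost (B) = invoice 332209.71 + 6807.18 + duty 26818.92 = 365835.81
Difference = |351577.07 − 365835.81| = 14258.74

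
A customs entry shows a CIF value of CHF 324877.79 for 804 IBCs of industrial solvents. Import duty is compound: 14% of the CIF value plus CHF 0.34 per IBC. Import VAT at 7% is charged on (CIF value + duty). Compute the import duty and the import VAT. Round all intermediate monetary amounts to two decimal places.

Import duty: CHF 45756.25; import VAT: CHF 25944.38

Ad valorem component: 324877.79 × 14% = 45482.89
Specific component: 804 × 0.34 = 273.36
Import duty = 45482.89 + 273.36 = 45756.25
VAT base = CIF + duty = 324877.79 + 45756.25 = 370634.04
Import VAT = 370634.04 × 7% = 25944.38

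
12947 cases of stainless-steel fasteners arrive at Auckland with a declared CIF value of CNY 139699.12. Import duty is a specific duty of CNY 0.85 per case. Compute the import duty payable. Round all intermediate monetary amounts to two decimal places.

Import duty: CNY 11004.95

Import duty = 12947 × 0.85 = 11004.95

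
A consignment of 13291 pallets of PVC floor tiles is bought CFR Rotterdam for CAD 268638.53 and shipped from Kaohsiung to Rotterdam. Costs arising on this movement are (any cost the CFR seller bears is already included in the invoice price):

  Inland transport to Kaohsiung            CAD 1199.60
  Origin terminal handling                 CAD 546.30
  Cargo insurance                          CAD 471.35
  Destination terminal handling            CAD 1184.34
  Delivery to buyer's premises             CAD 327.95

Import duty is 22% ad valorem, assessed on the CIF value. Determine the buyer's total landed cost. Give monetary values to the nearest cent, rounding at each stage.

Total landed cost: CAD 329826.34

CFR: the seller pays costs through ocean freight to the destination port, but not insurance.
Already in the invoice (seller's account under CFR): inland to port, origin terminal — exclude.
CIF value = CFR price + insurance = 268638.53 + 471.35 = 269109.88
Import duty = 269109.88 × 22% = 59204.17
Buyer bears: insurance 471.35 + destination terminal 1184.34 + delivery 327.95 + duty 59204.17 = 61187.81
Landed cost = invoice 268638.53 + 61187.81 = 329826.34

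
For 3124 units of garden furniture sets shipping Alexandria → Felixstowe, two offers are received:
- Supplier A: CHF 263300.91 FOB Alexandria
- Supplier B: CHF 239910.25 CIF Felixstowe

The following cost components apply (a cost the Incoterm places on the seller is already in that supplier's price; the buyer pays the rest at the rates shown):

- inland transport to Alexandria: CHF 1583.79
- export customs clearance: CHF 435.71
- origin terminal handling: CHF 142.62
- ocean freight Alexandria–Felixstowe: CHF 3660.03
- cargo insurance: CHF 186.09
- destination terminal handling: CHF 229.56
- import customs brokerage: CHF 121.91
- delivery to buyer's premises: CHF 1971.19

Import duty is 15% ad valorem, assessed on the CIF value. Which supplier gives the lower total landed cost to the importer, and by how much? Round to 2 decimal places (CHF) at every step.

Supplier A (FOB):
CIF value = FOB price + freight + insurance = 263300.91 + 3660.03 + 186.09 = 267147.03
Import duty = 267147.03 × 15% = 40072.05
Buyer bears (A): 3660.03 + 186.09 + 229.56 + 121.91 + 1971.19 = 6168.78
Landed cost (A) = invoice 263300.91 + 6168.78 + duty 40072.05 = 309541.74
Supplier B (CIF):
The CIF price already equals the CIF value: 239910.25
Import duty = 239910.25 × 15% = 35986.54
Buyer bears (B): 229.56 + 121.91 + 1971.19 = 2322.66
Landed cost (B) = invoice 239910.25 + 2322.66 + duty 35986.54 = 278219.45
Difference = |309541.74 − 278219.45| = 31322.29

Supplier B is cheaper by CHF 31322.29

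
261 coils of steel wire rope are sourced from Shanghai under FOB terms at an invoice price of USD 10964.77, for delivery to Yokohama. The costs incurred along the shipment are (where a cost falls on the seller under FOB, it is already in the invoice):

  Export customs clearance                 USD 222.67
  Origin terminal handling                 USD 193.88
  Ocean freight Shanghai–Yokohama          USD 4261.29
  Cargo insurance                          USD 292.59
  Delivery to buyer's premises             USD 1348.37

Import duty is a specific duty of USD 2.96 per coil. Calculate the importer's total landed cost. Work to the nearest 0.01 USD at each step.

Total landed cost: USD 17639.58

FOB: the seller bears costs until goods are on board at the origin port; the buyer bears freight, insurance and all costs thereafter.
Already in the invoice (seller's account under FOB): export clearance, origin terminal — exclude.
CIF value = FOB price + freight + insurance = 10964.77 + 4261.29 + 292.59 = 15518.65
Import duty = 261 × 2.96 = 772.56
Buyer bears: freight 4261.29 + insurance 292.59 + delivery 1348.37 + duty 772.56 = 6674.81
Landed cost = invoice 10964.77 + 6674.81 = 17639.58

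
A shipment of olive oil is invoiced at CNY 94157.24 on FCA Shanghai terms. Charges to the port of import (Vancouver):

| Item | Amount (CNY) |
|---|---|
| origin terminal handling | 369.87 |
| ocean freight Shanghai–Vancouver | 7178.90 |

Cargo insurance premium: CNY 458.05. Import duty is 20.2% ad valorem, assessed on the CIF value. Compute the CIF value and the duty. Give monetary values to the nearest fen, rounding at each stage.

CIF = FCA price + pre-shipment costs + freight + insurance
CIF = 94157.24 + 369.87 + 7178.90 + 458.05 = 102164.06
Import duty = 102164.06 × 20.2% = 20637.14

CIF value: CNY 102164.06; import duty: CNY 20637.14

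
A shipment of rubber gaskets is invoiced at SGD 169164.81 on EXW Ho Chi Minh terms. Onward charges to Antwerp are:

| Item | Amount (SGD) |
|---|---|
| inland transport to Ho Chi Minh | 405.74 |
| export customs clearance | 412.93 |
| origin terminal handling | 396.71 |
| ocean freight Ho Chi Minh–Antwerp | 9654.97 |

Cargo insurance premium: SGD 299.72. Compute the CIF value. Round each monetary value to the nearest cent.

CIF = EXW price + pre-shipment costs + freight + insurance
CIF = 169164.81 + 405.74 + 412.93 + 396.71 + 9654.97 + 299.72 = 180334.88

CIF value: SGD 180334.88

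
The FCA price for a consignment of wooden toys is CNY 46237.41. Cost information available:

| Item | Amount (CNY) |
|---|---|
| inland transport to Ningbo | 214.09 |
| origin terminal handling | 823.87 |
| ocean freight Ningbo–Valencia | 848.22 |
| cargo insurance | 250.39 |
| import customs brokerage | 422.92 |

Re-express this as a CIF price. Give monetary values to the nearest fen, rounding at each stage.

Not relevant to the conversion: inland to port — on the seller under both FCA and CIF; already in the FCA price and stays in the CIF price. brokerage — on the buyer under both terms; not part of either seller's price.
From FCA to CIF, the seller additionally bears: origin terminal, freight, insurance.
CIF price = 46237.41 + 823.87 + 848.22 + 250.39 = 48159.89

CIF price: CNY 48159.89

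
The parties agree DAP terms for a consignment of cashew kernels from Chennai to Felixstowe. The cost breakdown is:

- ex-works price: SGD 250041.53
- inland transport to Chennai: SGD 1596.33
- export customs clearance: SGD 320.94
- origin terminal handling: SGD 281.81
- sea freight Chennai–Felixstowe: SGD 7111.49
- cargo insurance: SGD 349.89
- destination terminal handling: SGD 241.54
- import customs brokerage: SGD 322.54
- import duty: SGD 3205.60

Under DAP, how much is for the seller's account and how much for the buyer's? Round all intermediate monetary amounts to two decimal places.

Seller: SGD 259943.53; buyer: SGD 3528.14

DAP: the seller bears all costs to the named destination except import duty and clearance.
Seller's account: goods 250041.53 + inland to port 1596.33 + export clearance 320.94 + origin terminal 281.81 + freight 7111.49 + insurance 349.89 + destination terminal 241.54 = 259943.53
Buyer's account: brokerage 322.54 + duty 3205.60 = 3528.14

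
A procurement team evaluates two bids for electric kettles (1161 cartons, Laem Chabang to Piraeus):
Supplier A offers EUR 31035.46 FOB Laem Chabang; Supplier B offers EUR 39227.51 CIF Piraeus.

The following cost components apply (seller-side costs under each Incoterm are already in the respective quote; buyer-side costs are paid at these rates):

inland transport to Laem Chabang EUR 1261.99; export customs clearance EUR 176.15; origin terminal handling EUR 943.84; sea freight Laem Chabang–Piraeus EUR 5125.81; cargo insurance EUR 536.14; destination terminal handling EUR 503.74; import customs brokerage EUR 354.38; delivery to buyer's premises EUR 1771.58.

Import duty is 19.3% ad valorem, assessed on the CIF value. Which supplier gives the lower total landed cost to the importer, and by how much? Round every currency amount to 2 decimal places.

Supplier A (FOB):
CIF value = FOB price + freight + insurance = 31035.46 + 5125.81 + 536.14 = 36697.41
Import duty = 36697.41 × 19.3% = 7082.60
Buyer bears (A): 5125.81 + 536.14 + 503.74 + 354.38 + 1771.58 = 8291.65
Landed cost (A) = invoice 31035.46 + 8291.65 + duty 7082.60 = 46409.71
Supplier B (CIF):
The CIF price already equals the CIF value: 39227.51
Import duty = 39227.51 × 19.3% = 7570.91
Buyer bears (B): 503.74 + 354.38 + 1771.58 = 2629.70
Landed cost (B) = invoice 39227.51 + 2629.70 + duty 7570.91 = 49428.12
Difference = |46409.71 − 49428.12| = 3018.41

Supplier A is cheaper by EUR 3018.41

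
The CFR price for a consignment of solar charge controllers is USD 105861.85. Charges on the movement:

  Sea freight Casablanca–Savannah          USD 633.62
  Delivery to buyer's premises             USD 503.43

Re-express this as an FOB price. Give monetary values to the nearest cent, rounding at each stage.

FOB price: USD 105228.23

Not relevant to the conversion: delivery — on the buyer under both terms; not part of either seller's price.
From CFR to FOB, the seller no longer bears: freight.
FOB price = 105861.85 − 633.62 = 105228.23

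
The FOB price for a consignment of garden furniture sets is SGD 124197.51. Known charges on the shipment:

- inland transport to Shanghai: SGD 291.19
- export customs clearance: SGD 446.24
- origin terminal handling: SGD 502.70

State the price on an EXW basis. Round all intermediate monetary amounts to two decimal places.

EXW price: SGD 122957.38

From FOB to EXW, the seller no longer bears: inland to port, export clearance, origin terminal.
EXW price = 124197.51 − 291.19 − 446.24 − 502.70 = 122957.38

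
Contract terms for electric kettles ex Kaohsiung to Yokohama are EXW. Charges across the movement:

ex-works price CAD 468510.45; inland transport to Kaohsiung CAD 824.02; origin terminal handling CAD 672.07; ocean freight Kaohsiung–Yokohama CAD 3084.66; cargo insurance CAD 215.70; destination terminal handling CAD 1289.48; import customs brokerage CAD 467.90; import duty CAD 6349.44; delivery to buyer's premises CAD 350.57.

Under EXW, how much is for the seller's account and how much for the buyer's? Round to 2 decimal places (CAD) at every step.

Seller: CAD 468510.45; buyer: CAD 13253.84

EXW: the seller makes goods available at their premises; the buyer bears all onward costs.
Seller's account: goods 468510.45 = 468510.45
Buyer's account: inland to port 824.02 + origin terminal 672.07 + freight 3084.66 + insurance 215.70 + destination terminal 1289.48 + brokerage 467.90 + duty 6349.44 + delivery 350.57 = 13253.84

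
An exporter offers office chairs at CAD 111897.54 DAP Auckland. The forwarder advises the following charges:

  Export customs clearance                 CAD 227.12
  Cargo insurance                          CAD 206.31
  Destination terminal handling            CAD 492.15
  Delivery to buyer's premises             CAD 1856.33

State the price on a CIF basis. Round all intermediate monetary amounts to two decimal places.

Not relevant to the conversion: export clearance, insurance — on the seller under both DAP and CIF; already in the DAP price and stays in the CIF price.
From DAP to CIF, the seller no longer bears: destination terminal, delivery.
CIF price = 111897.54 − 492.15 − 1856.33 = 109549.06

CIF price: CAD 109549.06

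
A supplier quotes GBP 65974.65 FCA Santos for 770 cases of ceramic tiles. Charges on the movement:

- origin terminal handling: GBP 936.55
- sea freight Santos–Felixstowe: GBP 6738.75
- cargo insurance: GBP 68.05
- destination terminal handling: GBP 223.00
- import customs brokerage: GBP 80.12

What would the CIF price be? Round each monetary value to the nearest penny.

CIF price: GBP 73718.00

Not relevant to the conversion: destination terminal, brokerage — on the buyer under both terms; not part of either seller's price.
From FCA to CIF, the seller additionally bears: origin terminal, freight, insurance.
CIF price = 65974.65 + 936.55 + 6738.75 + 68.05 = 73718.00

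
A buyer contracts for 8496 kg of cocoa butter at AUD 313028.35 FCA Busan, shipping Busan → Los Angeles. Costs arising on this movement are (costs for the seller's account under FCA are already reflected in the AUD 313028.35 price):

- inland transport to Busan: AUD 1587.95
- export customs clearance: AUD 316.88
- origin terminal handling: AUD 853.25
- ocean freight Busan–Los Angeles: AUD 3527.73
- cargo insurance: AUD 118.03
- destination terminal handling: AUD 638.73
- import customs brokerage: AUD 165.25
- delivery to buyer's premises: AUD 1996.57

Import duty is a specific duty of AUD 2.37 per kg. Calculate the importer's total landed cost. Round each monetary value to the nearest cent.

FCA: the seller delivers export-cleared goods to the carrier; the buyer bears costs from that point.
Already in the invoice (seller's account under FCA): inland to port, export clearance — exclude.
CIF value = FCA price + origin terminal + freight + insurance = 313028.35 + 853.25 + 3527.73 + 118.03 = 317527.36
Import duty = 8496 × 2.37 = 20135.52
Buyer bears: origin terminal 853.25 + freight 3527.73 + insurance 118.03 + destination terminal 638.73 + brokerage 165.25 + delivery 1996.57 + duty 20135.52 = 27435.08
Landed cost = invoice 313028.35 + 27435.08 = 340463.43

Total landed cost: AUD 340463.43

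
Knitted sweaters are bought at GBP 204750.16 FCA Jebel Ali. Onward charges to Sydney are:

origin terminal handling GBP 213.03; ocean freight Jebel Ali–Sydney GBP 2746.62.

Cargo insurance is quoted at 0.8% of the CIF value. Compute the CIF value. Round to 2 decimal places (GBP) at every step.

Let C be the CIF value. C = FCA price + pre-shipment costs + freight + 0.8% × C
C − 0.8% × C = 204750.16 + 213.03 + 2746.62
0.992 × C = 207709.81
C = 207709.81 / 0.992 = 209384.89
Insurance premium = 0.8% × 209384.89 = 1675.08

CIF value: GBP 209384.89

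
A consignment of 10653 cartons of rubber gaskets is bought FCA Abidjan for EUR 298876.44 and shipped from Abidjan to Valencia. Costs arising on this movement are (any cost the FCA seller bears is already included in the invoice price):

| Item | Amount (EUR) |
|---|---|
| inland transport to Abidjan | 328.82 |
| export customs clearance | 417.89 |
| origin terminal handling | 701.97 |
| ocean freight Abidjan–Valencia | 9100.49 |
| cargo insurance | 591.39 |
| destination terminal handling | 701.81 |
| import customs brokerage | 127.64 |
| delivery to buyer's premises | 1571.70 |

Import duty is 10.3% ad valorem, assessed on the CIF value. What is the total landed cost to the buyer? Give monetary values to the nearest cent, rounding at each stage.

Total landed cost: EUR 343526.28

FCA: the seller delivers export-cleared goods to the carrier; the buyer bears costs from that point.
Already in the invoice (seller's account under FCA): inland to port, export clearance — exclude.
CIF value = FCA price + origin terminal + freight + insurance = 298876.44 + 701.97 + 9100.49 + 591.39 = 309270.29
Import duty = 309270.29 × 10.3% = 31854.84
Buyer bears: origin terminal 701.97 + freight 9100.49 + insurance 591.39 + destination terminal 701.81 + brokerage 127.64 + delivery 1571.70 + duty 31854.84 = 44649.84
Landed cost = invoice 298876.44 + 44649.84 = 343526.28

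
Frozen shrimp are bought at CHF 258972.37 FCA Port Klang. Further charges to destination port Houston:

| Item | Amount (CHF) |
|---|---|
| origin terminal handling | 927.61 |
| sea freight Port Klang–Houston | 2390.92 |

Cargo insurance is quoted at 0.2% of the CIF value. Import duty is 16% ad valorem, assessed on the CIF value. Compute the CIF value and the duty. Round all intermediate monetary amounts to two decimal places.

Let C be the CIF value. C = FCA price + pre-shipment costs + freight + 0.2% × C
C − 0.2% × C = 258972.37 + 927.61 + 2390.92
0.998 × C = 262290.90
C = 262290.90 / 0.998 = 262816.53
Insurance premium = 0.2% × 262816.53 = 525.63
Import duty = 262816.53 × 16% = 42050.64

CIF value: CHF 262816.53; import duty: CHF 42050.64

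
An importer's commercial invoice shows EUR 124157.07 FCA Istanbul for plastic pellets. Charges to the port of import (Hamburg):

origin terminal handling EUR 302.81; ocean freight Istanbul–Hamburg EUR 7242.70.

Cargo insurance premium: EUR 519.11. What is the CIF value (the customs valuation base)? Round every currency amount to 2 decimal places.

CIF = FCA price + pre-shipment costs + freight + insurance
CIF = 124157.07 + 302.81 + 7242.70 + 519.11 = 132221.69

CIF value: EUR 132221.69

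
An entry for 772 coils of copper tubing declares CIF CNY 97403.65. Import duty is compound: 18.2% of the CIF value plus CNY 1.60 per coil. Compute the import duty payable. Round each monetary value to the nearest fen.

Import duty: CNY 18962.66

Ad valorem component: 97403.65 × 18.2% = 17727.46
Specific component: 772 × 1.60 = 1235.20
Import duty = 17727.46 + 1235.20 = 18962.66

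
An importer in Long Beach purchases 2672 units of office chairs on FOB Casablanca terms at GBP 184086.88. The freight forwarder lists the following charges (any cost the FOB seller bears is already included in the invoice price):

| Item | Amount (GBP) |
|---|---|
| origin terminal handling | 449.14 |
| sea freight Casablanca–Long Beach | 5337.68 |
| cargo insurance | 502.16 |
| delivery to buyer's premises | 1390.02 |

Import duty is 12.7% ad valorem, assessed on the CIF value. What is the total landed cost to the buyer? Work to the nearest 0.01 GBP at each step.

Total landed cost: GBP 215437.43

FOB: the seller bears costs until goods are on board at the origin port; the buyer bears freight, insurance and all costs thereafter.
Already in the invoice (seller's account under FOB): origin terminal — exclude.
CIF value = FOB price + freight + insurance = 184086.88 + 5337.68 + 502.16 = 189926.72
Import duty = 189926.72 × 12.7% = 24120.69
Buyer bears: freight 5337.68 + insurance 502.16 + delivery 1390.02 + duty 24120.69 = 31350.55
Landed cost = invoice 184086.88 + 31350.55 = 215437.43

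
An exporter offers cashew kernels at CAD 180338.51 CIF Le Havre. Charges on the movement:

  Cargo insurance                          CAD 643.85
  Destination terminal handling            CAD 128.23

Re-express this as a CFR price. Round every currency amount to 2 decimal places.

CFR price: CAD 179694.66

Not relevant to the conversion: destination terminal — on the buyer under both terms; not part of either seller's price.
From CIF to CFR, the seller no longer bears: insurance.
CFR price = 180338.51 − 643.85 = 179694.66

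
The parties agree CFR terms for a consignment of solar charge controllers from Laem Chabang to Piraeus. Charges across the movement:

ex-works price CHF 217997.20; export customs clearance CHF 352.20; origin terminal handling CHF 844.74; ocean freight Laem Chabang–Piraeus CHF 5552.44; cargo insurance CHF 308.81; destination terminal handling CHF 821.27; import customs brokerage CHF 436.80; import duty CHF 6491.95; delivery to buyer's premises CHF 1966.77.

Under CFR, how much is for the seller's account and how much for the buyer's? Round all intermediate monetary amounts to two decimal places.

Seller: CHF 224746.58; buyer: CHF 10025.60

CFR: the seller pays costs through ocean freight to the destination port, but not insurance.
Seller's account: goods 217997.20 + export clearance 352.20 + origin terminal 844.74 + freight 5552.44 = 224746.58
Buyer's account: insurance 308.81 + destination terminal 821.27 + brokerage 436.80 + duty 6491.95 + delivery 1966.77 = 10025.60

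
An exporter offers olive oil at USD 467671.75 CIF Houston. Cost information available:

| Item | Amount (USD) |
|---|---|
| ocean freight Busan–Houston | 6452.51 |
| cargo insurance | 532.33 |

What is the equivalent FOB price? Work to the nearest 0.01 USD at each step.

FOB price: USD 460686.91

From CIF to FOB, the seller no longer bears: freight, insurance.
FOB price = 467671.75 − 6452.51 − 532.33 = 460686.91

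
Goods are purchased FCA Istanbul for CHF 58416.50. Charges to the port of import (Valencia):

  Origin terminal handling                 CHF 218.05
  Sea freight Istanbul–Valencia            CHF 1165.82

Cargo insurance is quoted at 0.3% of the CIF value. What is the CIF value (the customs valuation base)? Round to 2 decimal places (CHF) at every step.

Let C be the CIF value. C = FCA price + pre-shipment costs + freight + 0.3% × C
C − 0.3% × C = 58416.50 + 218.05 + 1165.82
0.997 × C = 59800.37
C = 59800.37 / 0.997 = 59980.31
Insurance premium = 0.3% × 59980.31 = 179.94

CIF value: CHF 59980.31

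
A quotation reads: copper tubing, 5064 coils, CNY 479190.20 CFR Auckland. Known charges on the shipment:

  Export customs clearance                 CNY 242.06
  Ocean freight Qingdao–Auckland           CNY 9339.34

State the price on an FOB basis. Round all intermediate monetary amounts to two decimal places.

FOB price: CNY 469850.86

Not relevant to the conversion: export clearance — on the seller under both CFR and FOB; already in the CFR price and stays in the FOB price.
From CFR to FOB, the seller no longer bears: freight.
FOB price = 479190.20 − 9339.34 = 469850.86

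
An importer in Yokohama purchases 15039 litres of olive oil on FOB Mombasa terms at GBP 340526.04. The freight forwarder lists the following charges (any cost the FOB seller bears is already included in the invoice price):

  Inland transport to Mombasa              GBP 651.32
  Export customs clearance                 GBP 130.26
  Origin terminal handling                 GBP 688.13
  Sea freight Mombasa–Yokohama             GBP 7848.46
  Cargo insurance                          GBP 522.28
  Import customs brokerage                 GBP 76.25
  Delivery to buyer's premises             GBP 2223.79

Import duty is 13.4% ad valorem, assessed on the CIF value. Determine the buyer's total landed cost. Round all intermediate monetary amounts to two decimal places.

FOB: the seller bears costs until goods are on board at the origin port; the buyer bears freight, insurance and all costs thereafter.
Already in the invoice (seller's account under FOB): inland to port, export clearance, origin terminal — exclude.
CIF value = FOB price + freight + insurance = 340526.04 + 7848.46 + 522.28 = 348896.78
Import duty = 348896.78 × 13.4% = 46752.17
Buyer bears: freight 7848.46 + insurance 522.28 + brokerage 76.25 + delivery 2223.79 + duty 46752.17 = 57422.95
Landed cost = invoice 340526.04 + 57422.95 = 397948.99

Total landed cost: GBP 397948.99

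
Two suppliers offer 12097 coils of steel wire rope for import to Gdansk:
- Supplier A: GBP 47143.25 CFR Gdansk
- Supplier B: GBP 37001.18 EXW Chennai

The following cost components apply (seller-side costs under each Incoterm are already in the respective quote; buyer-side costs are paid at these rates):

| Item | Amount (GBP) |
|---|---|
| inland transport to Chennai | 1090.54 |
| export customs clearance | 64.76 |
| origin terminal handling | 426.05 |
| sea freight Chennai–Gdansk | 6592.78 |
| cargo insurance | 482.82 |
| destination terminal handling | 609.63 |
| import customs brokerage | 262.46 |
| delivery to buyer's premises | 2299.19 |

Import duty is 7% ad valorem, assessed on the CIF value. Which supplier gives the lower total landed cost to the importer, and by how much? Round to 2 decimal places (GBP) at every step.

Supplier B is cheaper by GBP 2105.69

Supplier A (CFR):
CIF value = CFR price + insurance = 47143.25 + 482.82 = 47626.07
Import duty = 47626.07 × 7% = 3333.82
Buyer bears (A): 482.82 + 609.63 + 262.46 + 2299.19 = 3654.10
Landed cost (A) = invoice 47143.25 + 3654.10 + duty 3333.82 = 54131.17
Supplier B (EXW):
CIF value = EXW price + inland to port + export clearance + origin terminal + freight + insurance = 37001.18 + 1090.54 + 64.76 + 426.05 + 6592.78 + 482.82 = 45658.13
Import duty = 45658.13 × 7% = 3196.07
Buyer bears (B): 1090.54 + 64.76 + 426.05 + 6592.78 + 482.82 + 609.63 + 262.46 + 2299.19 = 11828.23
Landed cost (B) = invoice 37001.18 + 11828.23 + duty 3196.07 = 52025.48
Difference = |54131.17 − 52025.48| = 2105.69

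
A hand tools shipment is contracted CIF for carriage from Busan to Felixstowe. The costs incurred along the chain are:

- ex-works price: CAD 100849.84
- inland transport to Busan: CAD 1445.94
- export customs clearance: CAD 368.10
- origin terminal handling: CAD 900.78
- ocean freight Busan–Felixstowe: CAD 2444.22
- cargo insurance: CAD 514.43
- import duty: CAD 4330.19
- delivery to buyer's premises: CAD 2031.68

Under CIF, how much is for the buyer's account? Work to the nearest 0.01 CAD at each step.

CIF: the seller pays costs through ocean freight and marine insurance to the destination port.
Seller's account: goods 100849.84 + inland to port 1445.94 + export clearance 368.10 + origin terminal 900.78 + freight 2444.22 + insurance 514.43 = 106523.31
Buyer's account: duty 4330.19 + delivery 2031.68 = 6361.87

Buyer's account: CAD 6361.87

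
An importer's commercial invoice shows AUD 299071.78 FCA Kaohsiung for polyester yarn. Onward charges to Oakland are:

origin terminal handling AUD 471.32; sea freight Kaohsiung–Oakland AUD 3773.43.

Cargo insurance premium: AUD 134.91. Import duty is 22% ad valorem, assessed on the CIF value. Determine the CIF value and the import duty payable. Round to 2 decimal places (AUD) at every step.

CIF value: AUD 303451.44; import duty: AUD 66759.32

CIF = FCA price + pre-shipment costs + freight + insurance
CIF = 299071.78 + 471.32 + 3773.43 + 134.91 = 303451.44
Import duty = 303451.44 × 22% = 66759.32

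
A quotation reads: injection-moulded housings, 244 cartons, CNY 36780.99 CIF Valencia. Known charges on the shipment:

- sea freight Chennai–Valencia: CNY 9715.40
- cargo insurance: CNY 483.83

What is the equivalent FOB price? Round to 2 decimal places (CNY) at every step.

From CIF to FOB, the seller no longer bears: freight, insurance.
FOB price = 36780.99 − 9715.40 − 483.83 = 26581.76

FOB price: CNY 26581.76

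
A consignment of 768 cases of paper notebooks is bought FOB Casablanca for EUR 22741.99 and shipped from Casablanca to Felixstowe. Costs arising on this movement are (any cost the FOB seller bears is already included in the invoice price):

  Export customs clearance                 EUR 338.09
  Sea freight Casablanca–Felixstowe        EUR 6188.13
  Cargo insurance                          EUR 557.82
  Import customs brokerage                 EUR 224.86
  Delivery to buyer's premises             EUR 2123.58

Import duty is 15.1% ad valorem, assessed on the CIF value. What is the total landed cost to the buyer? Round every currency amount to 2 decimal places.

Total landed cost: EUR 36289.06

FOB: the seller bears costs until goods are on board at the origin port; the buyer bears freight, insurance and all costs thereafter.
Already in the invoice (seller's account under FOB): export clearance — exclude.
CIF value = FOB price + freight + insurance = 22741.99 + 6188.13 + 557.82 = 29487.94
Import duty = 29487.94 × 15.1% = 4452.68
Buyer bears: freight 6188.13 + insurance 557.82 + brokerage 224.86 + delivery 2123.58 + duty 4452.68 = 13547.07
Landed cost = invoice 22741.99 + 13547.07 = 36289.06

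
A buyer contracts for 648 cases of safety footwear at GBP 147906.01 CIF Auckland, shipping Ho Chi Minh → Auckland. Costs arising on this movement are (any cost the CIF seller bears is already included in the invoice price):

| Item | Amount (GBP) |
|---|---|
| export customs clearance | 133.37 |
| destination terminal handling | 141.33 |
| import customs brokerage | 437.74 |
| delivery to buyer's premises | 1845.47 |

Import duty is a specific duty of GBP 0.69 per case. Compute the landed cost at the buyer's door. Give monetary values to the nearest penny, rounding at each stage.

Total landed cost: GBP 150777.67

CIF: the seller pays costs through ocean freight and marine insurance to the destination port.
Already in the invoice (seller's account under CIF): export clearance — exclude.
The CIF price already equals the CIF value: 147906.01
Import duty = 648 × 0.69 = 447.12
Buyer bears: destination terminal 141.33 + brokerage 437.74 + delivery 1845.47 + duty 447.12 = 2871.66
Landed cost = invoice 147906.01 + 2871.66 = 150777.67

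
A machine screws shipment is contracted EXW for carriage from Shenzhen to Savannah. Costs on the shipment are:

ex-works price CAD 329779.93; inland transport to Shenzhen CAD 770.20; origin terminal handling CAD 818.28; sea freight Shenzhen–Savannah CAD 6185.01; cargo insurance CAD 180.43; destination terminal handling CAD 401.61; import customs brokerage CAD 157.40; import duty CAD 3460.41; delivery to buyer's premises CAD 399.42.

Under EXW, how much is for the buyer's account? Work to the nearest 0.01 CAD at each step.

EXW: the seller makes goods available at their premises; the buyer bears all onward costs.
Seller's account: goods 329779.93 = 329779.93
Buyer's account: inland to port 770.20 + origin terminal 818.28 + freight 6185.01 + insurance 180.43 + destination terminal 401.61 + brokerage 157.40 + duty 3460.41 + delivery 399.42 = 12372.76

Buyer's account: CAD 12372.76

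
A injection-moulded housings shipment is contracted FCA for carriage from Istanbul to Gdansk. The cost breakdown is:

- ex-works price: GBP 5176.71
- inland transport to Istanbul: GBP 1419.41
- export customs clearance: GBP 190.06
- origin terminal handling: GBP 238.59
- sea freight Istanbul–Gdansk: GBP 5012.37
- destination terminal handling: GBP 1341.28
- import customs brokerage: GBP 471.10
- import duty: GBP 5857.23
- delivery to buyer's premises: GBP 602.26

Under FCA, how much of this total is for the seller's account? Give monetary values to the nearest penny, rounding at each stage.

FCA: the seller delivers export-cleared goods to the carrier; the buyer bears costs from that point.
Seller's account: goods 5176.71 + inland to port 1419.41 + export clearance 190.06 = 6786.18
Buyer's account: origin terminal 238.59 + freight 5012.37 + destination terminal 1341.28 + brokerage 471.10 + duty 5857.23 + delivery 602.26 = 13522.83

Seller's account: GBP 6786.18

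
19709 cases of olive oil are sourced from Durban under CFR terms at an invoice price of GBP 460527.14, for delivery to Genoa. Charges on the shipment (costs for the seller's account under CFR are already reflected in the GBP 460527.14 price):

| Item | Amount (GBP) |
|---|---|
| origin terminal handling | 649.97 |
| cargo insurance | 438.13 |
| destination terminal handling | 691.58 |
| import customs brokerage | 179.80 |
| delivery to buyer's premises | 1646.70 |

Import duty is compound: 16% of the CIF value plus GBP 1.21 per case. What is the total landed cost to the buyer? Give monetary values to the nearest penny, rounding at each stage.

CFR: the seller pays costs through ocean freight to the destination port, but not insurance.
Already in the invoice (seller's account under CFR): origin terminal — exclude.
CIF value = CFR price + insurance = 460527.14 + 438.13 = 460965.27
Ad valorem component: 460965.27 × 16% = 73754.44
Specific component: 19709 × 1.21 = 23847.89
Import duty = 73754.44 + 23847.89 = 97602.33
Buyer bears: insurance 438.13 + destination terminal 691.58 + brokerage 179.80 + delivery 1646.70 + duty 97602.33 = 100558.54
Landed cost = invoice 460527.14 + 100558.54 = 561085.68

Total landed cost: GBP 561085.68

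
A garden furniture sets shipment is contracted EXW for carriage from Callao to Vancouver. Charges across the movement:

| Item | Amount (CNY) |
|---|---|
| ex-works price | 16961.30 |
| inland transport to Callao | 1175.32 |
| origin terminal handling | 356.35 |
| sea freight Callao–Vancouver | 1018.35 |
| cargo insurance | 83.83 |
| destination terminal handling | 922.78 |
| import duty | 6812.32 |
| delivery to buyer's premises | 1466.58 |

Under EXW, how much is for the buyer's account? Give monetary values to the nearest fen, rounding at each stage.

EXW: the seller makes goods available at their premises; the buyer bears all onward costs.
Seller's account: goods 16961.30 = 16961.30
Buyer's account: inland to port 1175.32 + origin terminal 356.35 + freight 1018.35 + insurance 83.83 + destination terminal 922.78 + duty 6812.32 + delivery 1466.58 = 11835.53

Buyer's account: CNY 11835.53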